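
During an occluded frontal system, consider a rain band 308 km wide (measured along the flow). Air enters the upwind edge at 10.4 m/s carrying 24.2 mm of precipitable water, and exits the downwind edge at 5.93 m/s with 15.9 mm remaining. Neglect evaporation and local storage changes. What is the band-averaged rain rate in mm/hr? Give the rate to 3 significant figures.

R ≈ 1.84 mm/hr

Column moisture flux per unit crosswind length is F = V × PW.
Inflow: F_in = 10.4 × 24.2 = 251.68 mm·m/s
Outflow: F_out = 5.93 × 15.9 = 94.287 mm·m/s
Steady-state rate R = (F_in − F_out)/L = (251.68 − 94.287) / 308000 m = 5.110e-04 mm/s.
R = 5.110e-04 × 3600 = 1.84 mm/hr.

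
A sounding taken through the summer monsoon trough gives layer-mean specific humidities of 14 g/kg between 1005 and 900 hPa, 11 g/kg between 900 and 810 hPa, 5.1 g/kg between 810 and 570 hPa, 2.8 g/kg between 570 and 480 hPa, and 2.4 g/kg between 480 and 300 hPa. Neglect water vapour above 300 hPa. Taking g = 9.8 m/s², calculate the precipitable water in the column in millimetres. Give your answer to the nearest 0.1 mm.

Precipitable water is the column-integrated vapour mass per unit area: PW = (1/g) Σ q̄ Δp, with q in kg/kg and Δp in Pa (1 kg/m² of water = 1 mm).
Layer 1005–900 hPa: Δp = 105 hPa = 10500 Pa, q̄ = 0.014 kg/kg → 0.014 × 10500 / 9.8 = 15.00 mm
Layer 900–810 hPa: Δp = 90 hPa = 9000 Pa, q̄ = 0.011 kg/kg → 0.011 × 9000 / 9.8 = 10.10 mm
Layer 810–570 hPa: Δp = 240 hPa = 24000 Pa, q̄ = 0.0051 kg/kg → 0.0051 × 24000 / 9.8 = 12.49 mm
Layer 570–480 hPa: Δp = 90 hPa = 9000 Pa, q̄ = 0.0028 kg/kg → 0.0028 × 9000 / 9.8 = 2.57 mm
Layer 480–300 hPa: Δp = 180 hPa = 18000 Pa, q̄ = 0.0024 kg/kg → 0.0024 × 18000 / 9.8 = 4.41 mm
PW = 15.00 + 10.10 + 12.49 + 2.57 + 4.41 = 44.57 ≈ 44.6 mm.

PW ≈ 44.6 mm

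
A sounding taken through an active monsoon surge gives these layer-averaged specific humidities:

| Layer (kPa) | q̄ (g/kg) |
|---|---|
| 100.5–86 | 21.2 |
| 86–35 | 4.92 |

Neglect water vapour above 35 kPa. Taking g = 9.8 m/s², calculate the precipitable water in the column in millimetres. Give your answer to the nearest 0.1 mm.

Precipitable water is the column-integrated vapour mass per unit area: PW = (1/g) Σ q̄ Δp, with q in kg/kg and Δp in Pa (1 kg/m² of water = 1 mm).
Layer 100.5–86 kPa: Δp = 145 hPa = 14500 Pa, q̄ = 0.0212 kg/kg → 0.0212 × 14500 / 9.8 = 31.37 mm
Layer 86–35 kPa: Δp = 510 hPa = 51000 Pa, q̄ = 0.00492 kg/kg → 0.00492 × 51000 / 9.8 = 25.60 mm
PW = 31.37 + 25.60 = 56.97 ≈ 57.0 mm.

PW ≈ 57.0 mm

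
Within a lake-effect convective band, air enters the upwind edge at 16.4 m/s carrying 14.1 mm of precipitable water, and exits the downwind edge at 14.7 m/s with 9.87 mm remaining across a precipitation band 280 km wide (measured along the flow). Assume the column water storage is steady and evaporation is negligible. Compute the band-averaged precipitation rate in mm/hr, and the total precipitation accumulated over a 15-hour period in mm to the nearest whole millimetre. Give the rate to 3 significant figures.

Column moisture flux per unit crosswind length is F = V × PW.
Inflow: F_in = 16.4 × 14.1 = 231.24 mm·m/s
Outflow: F_out = 14.7 × 9.87 = 145.089 mm·m/s
Steady-state rate R = (F_in − F_out)/L = (231.24 − 145.089) / 280000 m = 3.077e-04 mm/s.
R = 3.077e-04 × 3600 = 1.11 mm/hr.
Over 15 h: total = 1.11 × 15 = 16.65 ≈ 17 mm.

R ≈ 1.11 mm/hr; total ≈ 17 mm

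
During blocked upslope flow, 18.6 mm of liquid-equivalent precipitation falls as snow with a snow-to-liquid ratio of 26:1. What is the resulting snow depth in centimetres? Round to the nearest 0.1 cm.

Snow depth = liquid × ratio = 18.6 mm × 26 = 483.6 mm = 48.4 cm.

snow depth ≈ 48.4 cm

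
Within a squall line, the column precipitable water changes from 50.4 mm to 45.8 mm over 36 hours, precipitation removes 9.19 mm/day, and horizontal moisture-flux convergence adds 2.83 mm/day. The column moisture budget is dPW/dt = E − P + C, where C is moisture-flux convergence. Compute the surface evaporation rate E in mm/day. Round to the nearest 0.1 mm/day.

E ≈ 3.3 mm/day

dPW/dt = (45.8 − 50.4) mm / (36/24 day) = -3.067 mm/day.
E = dPW/dt + P − C = (-3.067) + 9.19 − (2.83) = 3.3 mm/day.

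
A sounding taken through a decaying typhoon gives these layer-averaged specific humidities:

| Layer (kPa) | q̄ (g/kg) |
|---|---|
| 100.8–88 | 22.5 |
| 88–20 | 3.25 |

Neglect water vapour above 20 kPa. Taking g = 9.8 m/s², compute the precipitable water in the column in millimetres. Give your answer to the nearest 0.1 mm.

Precipitable water is the column-integrated vapour mass per unit area: PW = (1/g) Σ q̄ Δp, with q in kg/kg and Δp in Pa (1 kg/m² of water = 1 mm).
Layer 100.8–88 kPa: Δp = 128 hPa = 12800 Pa, q̄ = 0.0225 kg/kg → 0.0225 × 12800 / 9.8 = 29.39 mm
Layer 88–20 kPa: Δp = 680 hPa = 68000 Pa, q̄ = 0.00325 kg/kg → 0.00325 × 68000 / 9.8 = 22.55 mm
PW = 29.39 + 22.55 = 51.94 ≈ 51.9 mm.

PW ≈ 51.9 mm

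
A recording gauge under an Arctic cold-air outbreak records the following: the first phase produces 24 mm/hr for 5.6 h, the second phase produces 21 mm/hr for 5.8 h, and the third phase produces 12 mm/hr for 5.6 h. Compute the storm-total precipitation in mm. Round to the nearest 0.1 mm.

total ≈ 323.4 mm

Total = Σ Rᵢ Δtᵢ = 24 × 5.6 + 21 × 5.8 + 12 × 5.6
      = 134.4 + 121.8 + 67.2 = 323.4 mm.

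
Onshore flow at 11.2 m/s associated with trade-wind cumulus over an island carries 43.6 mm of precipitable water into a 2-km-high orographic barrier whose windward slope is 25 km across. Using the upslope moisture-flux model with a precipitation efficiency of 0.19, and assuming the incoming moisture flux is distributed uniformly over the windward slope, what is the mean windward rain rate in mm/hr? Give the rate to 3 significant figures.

Incoming column moisture flux per unit ridge length: F = V × PW = 11.2 × 43.6 = 488.32 mm·m/s.
Spread over the 25 km slope with efficiency ε = 0.19: R = ε·F/W = 0.19 × 488.32 / 25000 m = 3.711e-03 mm/s.
R = 3.711e-03 × 3600 = 13.4 mm/hr.

R ≈ 13.4 mm/hr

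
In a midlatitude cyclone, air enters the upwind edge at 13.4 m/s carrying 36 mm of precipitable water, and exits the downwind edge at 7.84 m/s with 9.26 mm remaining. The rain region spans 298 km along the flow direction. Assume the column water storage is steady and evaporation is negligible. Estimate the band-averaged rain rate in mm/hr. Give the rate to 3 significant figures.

Column moisture flux per unit crosswind length is F = V × PW.
Inflow: F_in = 13.4 × 36 = 482.4 mm·m/s
Outflow: F_out = 7.84 × 9.26 = 72.5984 mm·m/s
Steady-state rate R = (F_in − F_out)/L = (482.4 − 72.5984) / 298000 m = 1.375e-03 mm/s.
R = 1.375e-03 × 3600 = 4.95 mm/hr.

R ≈ 4.95 mm/hr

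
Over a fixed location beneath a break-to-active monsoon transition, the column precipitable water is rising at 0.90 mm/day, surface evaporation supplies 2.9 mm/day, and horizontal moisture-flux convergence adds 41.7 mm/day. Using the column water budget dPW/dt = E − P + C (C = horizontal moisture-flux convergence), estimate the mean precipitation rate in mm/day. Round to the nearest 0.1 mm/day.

dPW/dt = +0.90 mm/day.
P = E + C − dPW/dt = 2.9 + (41.7) − (+0.90) = 43.7 mm/day.

P ≈ 43.7 mm/day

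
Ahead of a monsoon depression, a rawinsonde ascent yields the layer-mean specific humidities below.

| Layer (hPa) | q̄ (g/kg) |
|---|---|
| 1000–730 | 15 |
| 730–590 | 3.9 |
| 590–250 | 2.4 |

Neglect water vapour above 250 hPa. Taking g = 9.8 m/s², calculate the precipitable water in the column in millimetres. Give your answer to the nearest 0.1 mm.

PW ≈ 55.2 mm

Precipitable water is the column-integrated vapour mass per unit area: PW = (1/g) Σ q̄ Δp, with q in kg/kg and Δp in Pa (1 kg/m² of water = 1 mm).
Layer 1000–730 hPa: Δp = 270 hPa = 27000 Pa, q̄ = 0.015 kg/kg → 0.015 × 27000 / 9.8 = 41.33 mm
Layer 730–590 hPa: Δp = 140 hPa = 14000 Pa, q̄ = 0.0039 kg/kg → 0.0039 × 14000 / 9.8 = 5.57 mm
Layer 590–250 hPa: Δp = 340 hPa = 34000 Pa, q̄ = 0.0024 kg/kg → 0.0024 × 34000 / 9.8 = 8.33 mm
PW = 41.33 + 5.57 + 8.33 = 55.23 ≈ 55.2 mm.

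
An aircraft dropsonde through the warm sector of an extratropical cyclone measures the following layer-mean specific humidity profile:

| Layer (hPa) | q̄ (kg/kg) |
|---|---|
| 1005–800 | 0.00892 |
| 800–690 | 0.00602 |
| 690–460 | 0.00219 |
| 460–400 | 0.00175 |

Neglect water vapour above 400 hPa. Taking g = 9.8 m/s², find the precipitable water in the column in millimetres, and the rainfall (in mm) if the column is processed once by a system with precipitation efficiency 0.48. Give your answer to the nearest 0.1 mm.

PW ≈ 31.6 mm; rainfall ≈ 15.2 mm

Precipitable water is the column-integrated vapour mass per unit area: PW = (1/g) Σ q̄ Δp, with q in kg/kg and Δp in Pa (1 kg/m² of water = 1 mm).
Layer 1005–800 hPa: Δp = 205 hPa = 20500 Pa, q̄ = 0.00892 kg/kg → 0.00892 × 20500 / 9.8 = 18.66 mm
Layer 800–690 hPa: Δp = 110 hPa = 11000 Pa, q̄ = 0.00602 kg/kg → 0.00602 × 11000 / 9.8 = 6.76 mm
Layer 690–460 hPa: Δp = 230 hPa = 23000 Pa, q̄ = 0.00219 kg/kg → 0.00219 × 23000 / 9.8 = 5.14 mm
Layer 460–400 hPa: Δp = 60 hPa = 6000 Pa, q̄ = 0.00175 kg/kg → 0.00175 × 6000 / 9.8 = 1.07 mm
PW = 18.66 + 6.76 + 5.14 + 1.07 = 31.63 ≈ 31.6 mm.
Rainfall = ε × PW = 0.48 × 31.6 = 15.2 mm.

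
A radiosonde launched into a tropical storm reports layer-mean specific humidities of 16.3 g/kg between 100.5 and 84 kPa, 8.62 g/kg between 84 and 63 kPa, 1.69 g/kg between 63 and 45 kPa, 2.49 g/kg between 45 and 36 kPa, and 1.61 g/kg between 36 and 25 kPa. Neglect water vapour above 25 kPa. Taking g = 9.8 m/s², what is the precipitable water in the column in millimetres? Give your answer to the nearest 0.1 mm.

PW ≈ 53.1 mm

Precipitable water is the column-integrated vapour mass per unit area: PW = (1/g) Σ q̄ Δp, with q in kg/kg and Δp in Pa (1 kg/m² of water = 1 mm).
Layer 100.5–84 kPa: Δp = 165 hPa = 16500 Pa, q̄ = 0.0163 kg/kg → 0.0163 × 16500 / 9.8 = 27.44 mm
Layer 84–63 kPa: Δp = 210 hPa = 21000 Pa, q̄ = 0.00862 kg/kg → 0.00862 × 21000 / 9.8 = 18.47 mm
Layer 63–45 kPa: Δp = 180 hPa = 18000 Pa, q̄ = 0.00169 kg/kg → 0.00169 × 18000 / 9.8 = 3.10 mm
Layer 45–36 kPa: Δp = 90 hPa = 9000 Pa, q̄ = 0.00249 kg/kg → 0.00249 × 9000 / 9.8 = 2.29 mm
Layer 36–25 kPa: Δp = 110 hPa = 11000 Pa, q̄ = 0.00161 kg/kg → 0.00161 × 11000 / 9.8 = 1.81 mm
PW = 27.44 + 18.47 + 3.10 + 2.29 + 1.81 = 53.11 ≈ 53.1 mm.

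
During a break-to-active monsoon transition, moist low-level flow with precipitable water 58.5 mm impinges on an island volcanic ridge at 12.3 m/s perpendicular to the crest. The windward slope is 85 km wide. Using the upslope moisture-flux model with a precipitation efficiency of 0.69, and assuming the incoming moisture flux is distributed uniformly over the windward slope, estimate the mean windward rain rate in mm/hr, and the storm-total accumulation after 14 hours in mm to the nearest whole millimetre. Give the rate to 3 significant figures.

R ≈ 21.0 mm/hr; total ≈ 294 mm

Incoming column moisture flux per unit ridge length: F = V × PW = 12.3 × 58.5 = 719.55 mm·m/s.
Spread over the 85 km slope with efficiency ε = 0.69: R = ε·F/W = 0.69 × 719.55 / 85000 m = 5.841e-03 mm/s.
R = 5.841e-03 × 3600 = 21.0 mm/hr.
Over 14 h: total = 21.0 × 14 = 294 mm.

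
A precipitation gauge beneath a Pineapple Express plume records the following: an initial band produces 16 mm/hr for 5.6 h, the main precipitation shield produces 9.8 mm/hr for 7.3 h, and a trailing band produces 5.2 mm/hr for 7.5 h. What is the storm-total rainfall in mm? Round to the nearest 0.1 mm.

Total = Σ Rᵢ Δtᵢ = 16 × 5.6 + 9.8 × 7.3 + 5.2 × 7.5
      = 89.6 + 71.54 + 39 = 200.1 mm.

total ≈ 200.1 mm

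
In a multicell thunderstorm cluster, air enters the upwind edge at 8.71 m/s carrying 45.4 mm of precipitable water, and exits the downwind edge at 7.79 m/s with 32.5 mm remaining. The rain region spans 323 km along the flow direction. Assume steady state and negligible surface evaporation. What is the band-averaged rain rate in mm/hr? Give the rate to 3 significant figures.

R ≈ 1.59 mm/hr

Column moisture flux per unit crosswind length is F = V × PW.
Inflow: F_in = 8.71 × 45.4 = 395.434 mm·m/s
Outflow: F_out = 7.79 × 32.5 = 253.175 mm·m/s
Steady-state rate R = (F_in − F_out)/L = (395.434 − 253.175) / 323000 m = 4.404e-04 mm/s.
R = 4.404e-04 × 3600 = 1.59 mm/hr.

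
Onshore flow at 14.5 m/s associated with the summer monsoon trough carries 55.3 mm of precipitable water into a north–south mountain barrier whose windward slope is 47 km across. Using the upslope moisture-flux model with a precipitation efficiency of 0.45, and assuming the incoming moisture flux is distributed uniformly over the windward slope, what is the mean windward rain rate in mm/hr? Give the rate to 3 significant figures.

R ≈ 27.6 mm/hr

Incoming column moisture flux per unit ridge length: F = V × PW = 14.5 × 55.3 = 801.85 mm·m/s.
Spread over the 47 km slope with efficiency ε = 0.45: R = ε·F/W = 0.45 × 801.85 / 47000 m = 7.677e-03 mm/s.
R = 7.677e-03 × 3600 = 27.6 mm/hr.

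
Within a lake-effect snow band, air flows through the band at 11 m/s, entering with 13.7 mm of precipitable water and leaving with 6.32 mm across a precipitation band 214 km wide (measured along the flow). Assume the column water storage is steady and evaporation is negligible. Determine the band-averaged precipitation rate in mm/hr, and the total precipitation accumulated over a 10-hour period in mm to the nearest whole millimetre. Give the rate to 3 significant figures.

Column moisture flux per unit crosswind length is F = V × PW.
Inflow: F_in = 11 × 13.7 = 150.7 mm·m/s
Outflow: F_out = 11 × 6.32 = 69.52 mm·m/s
Steady-state rate R = (F_in − F_out)/L = (150.7 − 69.52) / 214000 m = 3.793e-04 mm/s.
R = 3.793e-04 × 3600 = 1.37 mm/hr.
Over 10 h: total = 1.37 × 10 = 13.7 ≈ 14 mm.

R ≈ 1.37 mm/hr; total ≈ 14 mm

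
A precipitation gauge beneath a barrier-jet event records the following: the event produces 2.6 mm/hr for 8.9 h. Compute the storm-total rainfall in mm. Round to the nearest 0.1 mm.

total ≈ 23.1 mm

Total = Σ Rᵢ Δtᵢ = 2.6 × 8.9
      = 23.14 = 23.1 mm.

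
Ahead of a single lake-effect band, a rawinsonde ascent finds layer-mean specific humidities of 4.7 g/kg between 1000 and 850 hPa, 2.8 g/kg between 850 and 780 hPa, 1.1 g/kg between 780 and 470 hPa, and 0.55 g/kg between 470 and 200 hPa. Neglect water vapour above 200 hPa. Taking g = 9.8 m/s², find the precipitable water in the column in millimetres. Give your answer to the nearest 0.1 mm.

Precipitable water is the column-integrated vapour mass per unit area: PW = (1/g) Σ q̄ Δp, with q in kg/kg and Δp in Pa (1 kg/m² of water = 1 mm).
Layer 1000–850 hPa: Δp = 150 hPa = 15000 Pa, q̄ = 0.0047 kg/kg → 0.0047 × 15000 / 9.8 = 7.19 mm
Layer 850–780 hPa: Δp = 70 hPa = 7000 Pa, q̄ = 0.0028 kg/kg → 0.0028 × 7000 / 9.8 = 2.00 mm
Layer 780–470 hPa: Δp = 310 hPa = 31000 Pa, q̄ = 0.0011 kg/kg → 0.0011 × 31000 / 9.8 = 3.48 mm
Layer 470–200 hPa: Δp = 270 hPa = 27000 Pa, q̄ = 0.00055 kg/kg → 0.00055 × 27000 / 9.8 = 1.52 mm
PW = 7.19 + 2.00 + 3.48 + 1.52 = 14.19 ≈ 14.2 mm.

PW ≈ 14.2 mm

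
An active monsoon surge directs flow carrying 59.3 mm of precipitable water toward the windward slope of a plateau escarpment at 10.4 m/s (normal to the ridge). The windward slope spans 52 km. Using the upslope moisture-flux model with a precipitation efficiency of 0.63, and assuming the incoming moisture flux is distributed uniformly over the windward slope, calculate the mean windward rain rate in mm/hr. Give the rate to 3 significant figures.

Incoming column moisture flux per unit ridge length: F = V × PW = 10.4 × 59.3 = 616.72 mm·m/s.
Spread over the 52 km slope with efficiency ε = 0.63: R = ε·F/W = 0.63 × 616.72 / 52000 m = 7.472e-03 mm/s.
R = 7.472e-03 × 3600 = 26.9 mm/hr.

R ≈ 26.9 mm/hr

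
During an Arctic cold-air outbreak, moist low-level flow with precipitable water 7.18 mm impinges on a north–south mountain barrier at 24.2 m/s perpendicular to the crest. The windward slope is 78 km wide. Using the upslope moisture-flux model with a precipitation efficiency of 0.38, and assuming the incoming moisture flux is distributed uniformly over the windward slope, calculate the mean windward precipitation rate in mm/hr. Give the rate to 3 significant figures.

Incoming column moisture flux per unit ridge length: F = V × PW = 24.2 × 7.18 = 173.756 mm·m/s.
Spread over the 78 km slope with efficiency ε = 0.38: R = ε·F/W = 0.38 × 173.756 / 78000 m = 8.465e-04 mm/s.
R = 8.465e-04 × 3600 = 3.05 mm/hr.

R ≈ 3.05 mm/hr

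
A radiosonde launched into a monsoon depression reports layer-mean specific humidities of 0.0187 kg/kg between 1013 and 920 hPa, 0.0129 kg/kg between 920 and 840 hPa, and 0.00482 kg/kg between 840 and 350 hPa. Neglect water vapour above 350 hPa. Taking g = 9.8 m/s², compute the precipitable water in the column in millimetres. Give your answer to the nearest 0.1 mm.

PW ≈ 52.4 mm

Precipitable water is the column-integrated vapour mass per unit area: PW = (1/g) Σ q̄ Δp, with q in kg/kg and Δp in Pa (1 kg/m² of water = 1 mm).
Layer 1013–920 hPa: Δp = 93 hPa = 9300 Pa, q̄ = 0.0187 kg/kg → 0.0187 × 9300 / 9.8 = 17.75 mm
Layer 920–840 hPa: Δp = 80 hPa = 8000 Pa, q̄ = 0.0129 kg/kg → 0.0129 × 8000 / 9.8 = 10.53 mm
Layer 840–350 hPa: Δp = 490 hPa = 49000 Pa, q̄ = 0.00482 kg/kg → 0.00482 × 49000 / 9.8 = 24.10 mm
PW = 17.75 + 10.53 + 24.10 = 52.38 ≈ 52.4 mm.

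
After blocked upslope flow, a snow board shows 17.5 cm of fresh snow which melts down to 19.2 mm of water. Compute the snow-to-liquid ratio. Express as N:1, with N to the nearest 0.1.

Ratio = snow depth / SWE = 175 mm / 19.2 mm = 9.1, i.e. 9.1:1.

ratio ≈ 9.1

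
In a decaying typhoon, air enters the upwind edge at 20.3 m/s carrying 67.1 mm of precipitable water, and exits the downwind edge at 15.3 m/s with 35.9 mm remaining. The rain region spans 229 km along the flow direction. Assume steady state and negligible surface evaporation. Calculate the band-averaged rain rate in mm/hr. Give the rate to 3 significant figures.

Column moisture flux per unit crosswind length is F = V × PW.
Inflow: F_in = 20.3 × 67.1 = 1362.13 mm·m/s
Outflow: F_out = 15.3 × 35.9 = 549.27 mm·m/s
Steady-state rate R = (F_in − F_out)/L = (1362.13 − 549.27) / 229000 m = 3.550e-03 mm/s.
R = 3.550e-03 × 3600 = 12.8 mm/hr.

R ≈ 12.8 mm/hr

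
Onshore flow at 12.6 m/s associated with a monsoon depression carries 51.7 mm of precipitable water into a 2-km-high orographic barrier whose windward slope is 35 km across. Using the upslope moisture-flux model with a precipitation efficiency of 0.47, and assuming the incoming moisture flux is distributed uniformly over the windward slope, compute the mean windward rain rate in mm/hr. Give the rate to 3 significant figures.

Incoming column moisture flux per unit ridge length: F = V × PW = 12.6 × 51.7 = 651.42 mm·m/s.
Spread over the 35 km slope with efficiency ε = 0.47: R = ε·F/W = 0.47 × 651.42 / 35000 m = 8.748e-03 mm/s.
R = 8.748e-03 × 3600 = 31.5 mm/hr.

R ≈ 31.5 mm/hr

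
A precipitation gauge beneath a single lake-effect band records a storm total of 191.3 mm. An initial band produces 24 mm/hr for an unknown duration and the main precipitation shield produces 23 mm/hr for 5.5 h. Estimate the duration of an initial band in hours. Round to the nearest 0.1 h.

duration ≈ 2.7 h

Known phases: 23 × 5.5 = 126.5 mm.
Remaining depth = 191.3 − 126.5 = 64.8 mm.
Duration = 64.8 / 24 = 2.7 h.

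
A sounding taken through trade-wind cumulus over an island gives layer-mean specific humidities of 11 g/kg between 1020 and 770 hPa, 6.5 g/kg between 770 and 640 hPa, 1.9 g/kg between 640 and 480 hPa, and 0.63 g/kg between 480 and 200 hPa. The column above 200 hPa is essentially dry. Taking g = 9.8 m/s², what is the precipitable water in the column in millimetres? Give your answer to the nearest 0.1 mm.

PW ≈ 41.6 mm

Precipitable water is the column-integrated vapour mass per unit area: PW = (1/g) Σ q̄ Δp, with q in kg/kg and Δp in Pa (1 kg/m² of water = 1 mm).
Layer 1020–770 hPa: Δp = 250 hPa = 25000 Pa, q̄ = 0.011 kg/kg → 0.011 × 25000 / 9.8 = 28.06 mm
Layer 770–640 hPa: Δp = 130 hPa = 13000 Pa, q̄ = 0.0065 kg/kg → 0.0065 × 13000 / 9.8 = 8.62 mm
Layer 640–480 hPa: Δp = 160 hPa = 16000 Pa, q̄ = 0.0019 kg/kg → 0.0019 × 16000 / 9.8 = 3.10 mm
Layer 480–200 hPa: Δp = 280 hPa = 28000 Pa, q̄ = 0.00063 kg/kg → 0.00063 × 28000 / 9.8 = 1.80 mm
PW = 28.06 + 8.62 + 3.10 + 1.80 = 41.58 ≈ 41.6 mm.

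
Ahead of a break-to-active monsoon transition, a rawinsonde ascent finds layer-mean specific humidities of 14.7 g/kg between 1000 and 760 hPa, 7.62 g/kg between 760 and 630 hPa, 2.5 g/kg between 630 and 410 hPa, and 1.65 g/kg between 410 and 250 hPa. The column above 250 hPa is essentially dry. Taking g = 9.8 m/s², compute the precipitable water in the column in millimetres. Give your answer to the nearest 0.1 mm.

Precipitable water is the column-integrated vapour mass per unit area: PW = (1/g) Σ q̄ Δp, with q in kg/kg and Δp in Pa (1 kg/m² of water = 1 mm).
Layer 1000–760 hPa: Δp = 240 hPa = 24000 Pa, q̄ = 0.0147 kg/kg → 0.0147 × 24000 / 9.8 = 36.00 mm
Layer 760–630 hPa: Δp = 130 hPa = 13000 Pa, q̄ = 0.00762 kg/kg → 0.00762 × 13000 / 9.8 = 10.11 mm
Layer 630–410 hPa: Δp = 220 hPa = 22000 Pa, q̄ = 0.0025 kg/kg → 0.0025 × 22000 / 9.8 = 5.61 mm
Layer 410–250 hPa: Δp = 160 hPa = 16000 Pa, q̄ = 0.00165 kg/kg → 0.00165 × 16000 / 9.8 = 2.69 mm
PW = 36.00 + 10.11 + 5.61 + 2.69 = 54.41 ≈ 54.4 mm.

PW ≈ 54.4 mm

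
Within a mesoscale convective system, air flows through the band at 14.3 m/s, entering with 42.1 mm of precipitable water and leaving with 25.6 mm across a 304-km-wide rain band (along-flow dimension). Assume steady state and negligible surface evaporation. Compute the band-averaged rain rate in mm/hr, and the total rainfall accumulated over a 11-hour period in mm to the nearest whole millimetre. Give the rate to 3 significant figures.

R ≈ 2.79 mm/hr; total ≈ 31 mm

Column moisture flux per unit crosswind length is F = V × PW.
Inflow: F_in = 14.3 × 42.1 = 602.03 mm·m/s
Outflow: F_out = 14.3 × 25.6 = 366.08 mm·m/s
Steady-state rate R = (F_in − F_out)/L = (602.03 − 366.08) / 304000 m = 7.762e-04 mm/s.
R = 7.762e-04 × 3600 = 2.79 mm/hr.
Over 11 h: total = 2.79 × 11 = 30.69 ≈ 31 mm.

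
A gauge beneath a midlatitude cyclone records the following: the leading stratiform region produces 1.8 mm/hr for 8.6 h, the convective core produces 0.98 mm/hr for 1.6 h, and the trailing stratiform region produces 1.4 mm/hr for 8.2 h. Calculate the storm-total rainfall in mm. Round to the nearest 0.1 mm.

total ≈ 28.5 mm

Total = Σ Rᵢ Δtᵢ = 1.8 × 8.6 + 0.98 × 1.6 + 1.4 × 8.2
      = 15.48 + 1.568 + 11.48 = 28.5 mm.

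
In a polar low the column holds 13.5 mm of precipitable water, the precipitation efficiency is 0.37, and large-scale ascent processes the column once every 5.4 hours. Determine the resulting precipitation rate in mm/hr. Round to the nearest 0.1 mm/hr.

Each overturning extracts ε × PW = 0.37 × 13.5 = 4.995 mm.
Rate = ε·PW / τ = 4.995 / 5.4 h = 0.9 mm/hr.

R ≈ 0.9 mm/hr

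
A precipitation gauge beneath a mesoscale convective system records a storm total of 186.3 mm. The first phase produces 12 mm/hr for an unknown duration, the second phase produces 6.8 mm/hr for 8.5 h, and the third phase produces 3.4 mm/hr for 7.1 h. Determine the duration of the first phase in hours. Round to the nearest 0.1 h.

duration ≈ 8.7 h

Known phases: 6.8 × 8.5 + 3.4 × 7.1 = 57.8 + 24.14 = 81.94 mm.
Remaining depth = 186.3 − 81.94 = 104.36 mm.
Duration = 104.36 / 12 = 8.7 h.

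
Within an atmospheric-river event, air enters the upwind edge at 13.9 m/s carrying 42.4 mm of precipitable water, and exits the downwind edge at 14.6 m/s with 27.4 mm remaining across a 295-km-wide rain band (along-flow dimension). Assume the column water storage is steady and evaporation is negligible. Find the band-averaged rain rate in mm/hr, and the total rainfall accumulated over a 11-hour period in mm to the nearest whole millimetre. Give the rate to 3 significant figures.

R ≈ 2.31 mm/hr; total ≈ 25 mm

Column moisture flux per unit crosswind length is F = V × PW.
Inflow: F_in = 13.9 × 42.4 = 589.36 mm·m/s
Outflow: F_out = 14.6 × 27.4 = 400.04 mm·m/s
Steady-state rate R = (F_in − F_out)/L = (589.36 − 400.04) / 295000 m = 6.418e-04 mm/s.
R = 6.418e-04 × 3600 = 2.31 mm/hr.
Over 11 h: total = 2.31 × 11 = 25.41 ≈ 25 mm.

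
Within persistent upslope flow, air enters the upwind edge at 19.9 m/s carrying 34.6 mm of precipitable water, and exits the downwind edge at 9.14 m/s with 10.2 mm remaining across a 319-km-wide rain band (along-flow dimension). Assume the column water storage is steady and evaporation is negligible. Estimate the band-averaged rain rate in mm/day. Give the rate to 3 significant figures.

Column moisture flux per unit crosswind length is F = V × PW.
Inflow: F_in = 19.9 × 34.6 = 688.54 mm·m/s
Outflow: F_out = 9.14 × 10.2 = 93.228 mm·m/s
Steady-state rate R = (F_in − F_out)/L = (688.54 − 93.228) / 319000 m = 1.866e-03 mm/s.
R = 1.866e-03 × 3600 × 24 = 161 mm/day.

R ≈ 161 mm/day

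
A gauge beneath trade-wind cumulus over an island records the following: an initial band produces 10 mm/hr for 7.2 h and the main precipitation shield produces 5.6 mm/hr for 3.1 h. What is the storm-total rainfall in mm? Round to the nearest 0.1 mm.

total ≈ 89.4 mm

Total = Σ Rᵢ Δtᵢ = 10 × 7.2 + 5.6 × 3.1
      = 72 + 17.36 = 89.4 mm.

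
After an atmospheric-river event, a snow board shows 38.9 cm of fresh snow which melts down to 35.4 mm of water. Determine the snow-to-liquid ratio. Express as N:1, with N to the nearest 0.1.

ratio ≈ 11.0

Ratio = snow depth / SWE = 389 mm / 35.4 mm = 11.0, i.e. 11.0:1.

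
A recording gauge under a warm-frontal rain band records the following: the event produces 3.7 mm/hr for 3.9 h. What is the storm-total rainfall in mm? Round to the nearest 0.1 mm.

Total = Σ Rᵢ Δtᵢ = 3.7 × 3.9
      = 14.43 = 14.4 mm.

total ≈ 14.4 mm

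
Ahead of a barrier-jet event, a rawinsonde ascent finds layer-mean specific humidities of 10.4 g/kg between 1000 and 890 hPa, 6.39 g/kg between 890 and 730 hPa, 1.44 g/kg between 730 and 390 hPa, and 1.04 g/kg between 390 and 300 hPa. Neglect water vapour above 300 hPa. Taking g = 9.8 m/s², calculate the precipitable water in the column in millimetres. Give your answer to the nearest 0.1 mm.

PW ≈ 28.1 mm

Precipitable water is the column-integrated vapour mass per unit area: PW = (1/g) Σ q̄ Δp, with q in kg/kg and Δp in Pa (1 kg/m² of water = 1 mm).
Layer 1000–890 hPa: Δp = 110 hPa = 11000 Pa, q̄ = 0.0104 kg/kg → 0.0104 × 11000 / 9.8 = 11.67 mm
Layer 890–730 hPa: Δp = 160 hPa = 16000 Pa, q̄ = 0.00639 kg/kg → 0.00639 × 16000 / 9.8 = 10.43 mm
Layer 730–390 hPa: Δp = 340 hPa = 34000 Pa, q̄ = 0.00144 kg/kg → 0.00144 × 34000 / 9.8 = 5.00 mm
Layer 390–300 hPa: Δp = 90 hPa = 9000 Pa, q̄ = 0.00104 kg/kg → 0.00104 × 9000 / 9.8 = 0.96 mm
PW = 11.67 + 10.43 + 5.00 + 0.96 = 28.06 ≈ 28.1 mm.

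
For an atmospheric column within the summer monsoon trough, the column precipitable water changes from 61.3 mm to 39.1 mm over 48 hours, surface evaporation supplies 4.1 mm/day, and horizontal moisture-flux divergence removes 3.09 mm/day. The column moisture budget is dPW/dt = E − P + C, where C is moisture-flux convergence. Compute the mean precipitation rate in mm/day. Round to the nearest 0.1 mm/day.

P ≈ 12.1 mm/day

dPW/dt = (39.1 − 61.3) mm / (48/24 day) = -11.100 mm/day.
P = E + C − dPW/dt = 4.1 + (-3.09) − (-11.100) = 12.1 mm/day.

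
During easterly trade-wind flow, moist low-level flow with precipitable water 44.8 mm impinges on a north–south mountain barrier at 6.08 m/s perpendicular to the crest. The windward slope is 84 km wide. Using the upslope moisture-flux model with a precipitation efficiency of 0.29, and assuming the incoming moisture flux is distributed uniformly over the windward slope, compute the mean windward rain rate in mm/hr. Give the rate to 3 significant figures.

Incoming column moisture flux per unit ridge length: F = V × PW = 6.08 × 44.8 = 272.384 mm·m/s.
Spread over the 84 km slope with efficiency ε = 0.29: R = ε·F/W = 0.29 × 272.384 / 84000 m = 9.404e-04 mm/s.
R = 9.404e-04 × 3600 = 3.39 mm/hr.

R ≈ 3.39 mm/hr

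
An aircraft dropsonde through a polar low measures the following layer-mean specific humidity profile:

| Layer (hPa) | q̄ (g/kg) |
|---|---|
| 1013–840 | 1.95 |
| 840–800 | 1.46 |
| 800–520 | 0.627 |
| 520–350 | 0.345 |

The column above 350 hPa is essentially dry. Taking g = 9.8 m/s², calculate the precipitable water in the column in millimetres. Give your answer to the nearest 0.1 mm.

PW ≈ 6.4 mm

Precipitable water is the column-integrated vapour mass per unit area: PW = (1/g) Σ q̄ Δp, with q in kg/kg and Δp in Pa (1 kg/m² of water = 1 mm).
Layer 1013–840 hPa: Δp = 173 hPa = 17300 Pa, q̄ = 0.00195 kg/kg → 0.00195 × 17300 / 9.8 = 3.44 mm
Layer 840–800 hPa: Δp = 40 hPa = 4000 Pa, q̄ = 0.00146 kg/kg → 0.00146 × 4000 / 9.8 = 0.60 mm
Layer 800–520 hPa: Δp = 280 hPa = 28000 Pa, q̄ = 0.000627 kg/kg → 0.000627 × 28000 / 9.8 = 1.79 mm
Layer 520–350 hPa: Δp = 170 hPa = 17000 Pa, q̄ = 0.000345 kg/kg → 0.000345 × 17000 / 9.8 = 0.60 mm
PW = 3.44 + 0.60 + 1.79 + 0.60 = 6.43 ≈ 6.4 mm.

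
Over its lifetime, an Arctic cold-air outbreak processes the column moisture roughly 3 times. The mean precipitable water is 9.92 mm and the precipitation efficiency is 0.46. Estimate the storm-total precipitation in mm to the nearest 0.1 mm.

precipitation ≈ 13.7 mm

Each cycle deposits ε × PW = 0.46 × 9.92 = 4.5632 mm.
Over 3 cycles: 3 × 4.5632 = 13.7 mm.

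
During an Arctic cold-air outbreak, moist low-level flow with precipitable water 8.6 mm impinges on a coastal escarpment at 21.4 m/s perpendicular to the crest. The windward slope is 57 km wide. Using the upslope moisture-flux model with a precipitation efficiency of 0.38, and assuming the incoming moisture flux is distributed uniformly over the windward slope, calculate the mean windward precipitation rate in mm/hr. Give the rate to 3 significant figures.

Incoming column moisture flux per unit ridge length: F = V × PW = 21.4 × 8.6 = 184.04 mm·m/s.
Spread over the 57 km slope with efficiency ε = 0.38: R = ε·F/W = 0.38 × 184.04 / 57000 m = 1.227e-03 mm/s.
R = 1.227e-03 × 3600 = 4.42 mm/hr.

R ≈ 4.42 mm/hr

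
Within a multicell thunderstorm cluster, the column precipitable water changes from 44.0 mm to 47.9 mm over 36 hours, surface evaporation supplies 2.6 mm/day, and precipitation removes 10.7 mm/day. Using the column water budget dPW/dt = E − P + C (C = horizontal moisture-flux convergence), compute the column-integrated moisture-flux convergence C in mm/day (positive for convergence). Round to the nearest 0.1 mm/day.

dPW/dt = (47.9 − 44.0) mm / (36/24 day) = +2.600 mm/day.
C = dPW/dt − E + P = (+2.600) − 2.6 + 10.7 = 10.7 mm/day.

C ≈ 10.7 mm/day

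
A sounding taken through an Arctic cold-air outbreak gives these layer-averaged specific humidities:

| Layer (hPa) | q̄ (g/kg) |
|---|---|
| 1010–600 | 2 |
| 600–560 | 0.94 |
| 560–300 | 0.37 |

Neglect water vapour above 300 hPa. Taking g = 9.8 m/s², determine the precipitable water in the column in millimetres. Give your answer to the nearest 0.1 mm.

PW ≈ 9.7 mm

Precipitable water is the column-integrated vapour mass per unit area: PW = (1/g) Σ q̄ Δp, with q in kg/kg and Δp in Pa (1 kg/m² of water = 1 mm).
Layer 1010–600 hPa: Δp = 410 hPa = 41000 Pa, q̄ = 0.002 kg/kg → 0.002 × 41000 / 9.8 = 8.37 mm
Layer 600–560 hPa: Δp = 40 hPa = 4000 Pa, q̄ = 0.00094 kg/kg → 0.00094 × 4000 / 9.8 = 0.38 mm
Layer 560–300 hPa: Δp = 260 hPa = 26000 Pa, q̄ = 0.00037 kg/kg → 0.00037 × 26000 / 9.8 = 0.98 mm
PW = 8.37 + 0.38 + 0.98 = 9.73 ≈ 9.7 mm.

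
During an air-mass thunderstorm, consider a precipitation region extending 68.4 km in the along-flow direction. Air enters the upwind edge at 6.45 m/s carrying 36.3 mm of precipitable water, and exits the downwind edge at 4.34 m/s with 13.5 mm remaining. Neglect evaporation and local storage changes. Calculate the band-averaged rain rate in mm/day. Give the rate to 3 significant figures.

R ≈ 222 mm/day

Column moisture flux per unit crosswind length is F = V × PW.
Inflow: F_in = 6.45 × 36.3 = 234.135 mm·m/s
Outflow: F_out = 4.34 × 13.5 = 58.59 mm·m/s
Steady-state rate R = (F_in − F_out)/L = (234.135 − 58.59) / 68400 m = 2.566e-03 mm/s.
R = 2.566e-03 × 3600 × 24 = 222 mm/day.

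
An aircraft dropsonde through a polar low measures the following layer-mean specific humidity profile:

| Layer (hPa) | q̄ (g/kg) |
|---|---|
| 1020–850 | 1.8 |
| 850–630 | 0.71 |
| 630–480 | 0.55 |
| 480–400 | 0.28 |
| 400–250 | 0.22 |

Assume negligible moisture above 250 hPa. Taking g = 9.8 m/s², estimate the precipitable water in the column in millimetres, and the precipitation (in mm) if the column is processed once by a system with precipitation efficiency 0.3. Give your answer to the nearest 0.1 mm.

Precipitable water is the column-integrated vapour mass per unit area: PW = (1/g) Σ q̄ Δp, with q in kg/kg and Δp in Pa (1 kg/m² of water = 1 mm).
Layer 1020–850 hPa: Δp = 170 hPa = 17000 Pa, q̄ = 0.0018 kg/kg → 0.0018 × 17000 / 9.8 = 3.12 mm
Layer 850–630 hPa: Δp = 220 hPa = 22000 Pa, q̄ = 0.00071 kg/kg → 0.00071 × 22000 / 9.8 = 1.59 mm
Layer 630–480 hPa: Δp = 150 hPa = 15000 Pa, q̄ = 0.00055 kg/kg → 0.00055 × 15000 / 9.8 = 0.84 mm
Layer 480–400 hPa: Δp = 80 hPa = 8000 Pa, q̄ = 0.00028 kg/kg → 0.00028 × 8000 / 9.8 = 0.23 mm
Layer 400–250 hPa: Δp = 150 hPa = 15000 Pa, q̄ = 0.00022 kg/kg → 0.00022 × 15000 / 9.8 = 0.34 mm
PW = 3.12 + 1.59 + 0.84 + 0.23 + 0.34 = 6.12 ≈ 6.1 mm.
Precipitation = ε × PW = 0.3 × 6.1 = 1.8 mm.

PW ≈ 6.1 mm; precipitation ≈ 1.8 mm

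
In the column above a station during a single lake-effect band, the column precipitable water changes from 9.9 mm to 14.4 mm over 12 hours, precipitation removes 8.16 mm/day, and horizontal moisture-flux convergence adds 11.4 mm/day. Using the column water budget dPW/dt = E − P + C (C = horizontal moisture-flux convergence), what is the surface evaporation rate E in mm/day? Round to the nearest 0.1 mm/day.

dPW/dt = (14.4 − 9.9) mm / (12/24 day) = +9.000 mm/day.
E = dPW/dt + P − C = (+9.000) + 8.16 − (11.4) = 5.8 mm/day.

E ≈ 5.8 mm/day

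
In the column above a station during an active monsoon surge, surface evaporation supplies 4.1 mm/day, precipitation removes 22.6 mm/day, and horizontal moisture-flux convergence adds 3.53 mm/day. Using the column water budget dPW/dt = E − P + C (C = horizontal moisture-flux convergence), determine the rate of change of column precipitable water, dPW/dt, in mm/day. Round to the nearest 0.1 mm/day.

dPW/dt = E − P + C = 4.1 − 22.6 + (3.53) = -15.0 mm/day.

dPW/dt ≈ -15.0 mm/day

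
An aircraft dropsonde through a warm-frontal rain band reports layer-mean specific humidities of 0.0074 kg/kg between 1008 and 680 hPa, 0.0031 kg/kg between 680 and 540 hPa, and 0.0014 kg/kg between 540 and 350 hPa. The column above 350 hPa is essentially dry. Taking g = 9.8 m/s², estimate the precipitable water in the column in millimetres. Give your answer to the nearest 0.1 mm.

Precipitable water is the column-integrated vapour mass per unit area: PW = (1/g) Σ q̄ Δp, with q in kg/kg and Δp in Pa (1 kg/m² of water = 1 mm).
Layer 1008–680 hPa: Δp = 328 hPa = 32800 Pa, q̄ = 0.0074 kg/kg → 0.0074 × 32800 / 9.8 = 24.77 mm
Layer 680–540 hPa: Δp = 140 hPa = 14000 Pa, q̄ = 0.0031 kg/kg → 0.0031 × 14000 / 9.8 = 4.43 mm
Layer 540–350 hPa: Δp = 190 hPa = 19000 Pa, q̄ = 0.0014 kg/kg → 0.0014 × 19000 / 9.8 = 2.71 mm
PW = 24.77 + 4.43 + 2.71 = 31.91 ≈ 31.9 mm.

PW ≈ 31.9 mm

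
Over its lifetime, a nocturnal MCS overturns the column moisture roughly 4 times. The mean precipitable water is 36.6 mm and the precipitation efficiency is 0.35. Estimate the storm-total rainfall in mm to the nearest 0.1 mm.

rainfall ≈ 51.2 mm

Each cycle deposits ε × PW = 0.35 × 36.6 = 12.81 mm.
Over 4 cycles: 4 × 12.81 = 51.2 mm.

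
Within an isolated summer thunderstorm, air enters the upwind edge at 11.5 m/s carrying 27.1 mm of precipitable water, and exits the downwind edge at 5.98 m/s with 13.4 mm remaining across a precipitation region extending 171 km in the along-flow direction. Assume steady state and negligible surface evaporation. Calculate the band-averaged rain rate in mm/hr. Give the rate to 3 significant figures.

R ≈ 4.87 mm/hr

Column moisture flux per unit crosswind length is F = V × PW.
Inflow: F_in = 11.5 × 27.1 = 311.65 mm·m/s
Outflow: F_out = 5.98 × 13.4 = 80.132 mm·m/s
Steady-state rate R = (F_in − F_out)/L = (311.65 − 80.132) / 171000 m = 1.354e-03 mm/s.
R = 1.354e-03 × 3600 = 4.87 mm/hr.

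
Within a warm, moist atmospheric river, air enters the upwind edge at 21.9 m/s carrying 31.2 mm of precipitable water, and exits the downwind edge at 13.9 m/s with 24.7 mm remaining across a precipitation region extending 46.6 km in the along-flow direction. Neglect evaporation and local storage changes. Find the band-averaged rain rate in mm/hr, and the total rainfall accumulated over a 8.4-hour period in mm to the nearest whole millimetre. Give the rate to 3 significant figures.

R ≈ 26.3 mm/hr; total ≈ 221 mm

Column moisture flux per unit crosswind length is F = V × PW.
Inflow: F_in = 21.9 × 31.2 = 683.28 mm·m/s
Outflow: F_out = 13.9 × 24.7 = 343.33 mm·m/s
Steady-state rate R = (F_in − F_out)/L = (683.28 − 343.33) / 46600 m = 7.295e-03 mm/s.
R = 7.295e-03 × 3600 = 26.3 mm/hr.
Over 8.4 h: total = 26.3 × 8.4 = 220.92 ≈ 221 mm.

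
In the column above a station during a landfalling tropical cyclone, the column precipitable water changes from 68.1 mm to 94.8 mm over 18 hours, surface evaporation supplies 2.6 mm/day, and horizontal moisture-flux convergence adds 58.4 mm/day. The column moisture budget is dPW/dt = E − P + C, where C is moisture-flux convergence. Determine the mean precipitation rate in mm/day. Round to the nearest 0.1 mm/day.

P ≈ 25.4 mm/day

dPW/dt = (94.8 − 68.1) mm / (18/24 day) = +35.600 mm/day.
P = E + C − dPW/dt = 2.6 + (58.4) − (+35.600) = 25.4 mm/day.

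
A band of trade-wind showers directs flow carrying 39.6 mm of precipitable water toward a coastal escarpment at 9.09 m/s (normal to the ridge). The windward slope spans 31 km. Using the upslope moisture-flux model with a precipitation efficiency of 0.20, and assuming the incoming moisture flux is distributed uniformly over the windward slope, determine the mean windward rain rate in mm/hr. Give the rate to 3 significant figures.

R ≈ 8.36 mm/hr

Incoming column moisture flux per unit ridge length: F = V × PW = 9.09 × 39.6 = 359.964 mm·m/s.
Spread over the 31 km slope with efficiency ε = 0.20: R = ε·F/W = 0.20 × 359.964 / 31000 m = 2.322e-03 mm/s.
R = 2.322e-03 × 3600 = 8.36 mm/hr.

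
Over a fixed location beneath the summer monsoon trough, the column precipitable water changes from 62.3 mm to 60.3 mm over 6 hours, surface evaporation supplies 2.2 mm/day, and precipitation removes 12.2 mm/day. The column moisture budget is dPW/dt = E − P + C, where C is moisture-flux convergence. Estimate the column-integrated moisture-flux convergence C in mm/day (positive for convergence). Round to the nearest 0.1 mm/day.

C ≈ 2.0 mm/day

dPW/dt = (60.3 − 62.3) mm / (6/24 day) = -8.000 mm/day.
C = dPW/dt − E + P = (-8.000) − 2.2 + 12.2 = 2.0 mm/day.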